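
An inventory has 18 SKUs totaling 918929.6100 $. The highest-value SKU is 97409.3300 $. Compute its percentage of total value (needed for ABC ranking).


Top item = 97409.3300
Total = 918929.6100
Percentage = 97409.3300 / 918929.6100 * 100 = 10.6003

10.6003%


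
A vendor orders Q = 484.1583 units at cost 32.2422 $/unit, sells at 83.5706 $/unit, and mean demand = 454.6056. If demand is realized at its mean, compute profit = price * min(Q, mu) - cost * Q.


Sales at mu = min(484.1583, 454.6056) = 454.6056
Revenue = 83.5706 * 454.6056 = 37991.6628
Total cost = 32.2422 * 484.1583 = 15610.3287
Profit = 37991.6628 - 15610.3287 = 22381.3340

22381.3340 $


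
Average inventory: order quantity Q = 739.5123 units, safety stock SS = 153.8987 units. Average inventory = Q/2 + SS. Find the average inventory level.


Q/2 = 369.7561
Avg = 369.7561 + 153.8987 = 523.6549

523.6549 units


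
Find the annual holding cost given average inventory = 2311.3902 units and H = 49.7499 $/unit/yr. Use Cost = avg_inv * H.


Cost = 2311.3902 * 49.7499 = 114991.4313

114991.4313 $/yr


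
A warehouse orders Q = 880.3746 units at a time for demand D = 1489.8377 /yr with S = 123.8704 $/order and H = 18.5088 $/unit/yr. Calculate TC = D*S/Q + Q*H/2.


Ordering cost = D*S/Q = 209.6230
Holding cost = Q*H/2 = 8147.3387
TC = 209.6230 + 8147.3387 = 8356.9617

8356.9617 $/yr


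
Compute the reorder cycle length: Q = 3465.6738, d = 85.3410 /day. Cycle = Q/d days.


Cycle = 3465.6738 / 85.3410 = 40.6097

40.6097 days


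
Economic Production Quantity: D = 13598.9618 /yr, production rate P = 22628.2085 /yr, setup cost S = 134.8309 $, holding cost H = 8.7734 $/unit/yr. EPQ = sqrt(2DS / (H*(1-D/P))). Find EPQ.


1 - D/P = 1 - 0.6010 = 0.3990
H*(1-D/P) = 3.5008
2DS = 3667120.5171
EPQ = sqrt(1047504.5191) = 1023.4767

1023.4767 units


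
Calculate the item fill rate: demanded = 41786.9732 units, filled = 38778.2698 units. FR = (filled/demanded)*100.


FR = 38778.2698 / 41786.9732 * 100 = 92.7999

92.7999%


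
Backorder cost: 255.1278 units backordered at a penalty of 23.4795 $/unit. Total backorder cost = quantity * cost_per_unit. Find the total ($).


Total = 255.1278 * 23.4795 = 5990.2732

5990.2732 $


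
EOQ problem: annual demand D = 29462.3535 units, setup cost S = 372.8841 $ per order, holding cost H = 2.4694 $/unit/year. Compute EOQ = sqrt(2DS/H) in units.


2*D*S = 2 * 29462.3535 * 372.8841 = 21972086.3375
2*D*S/H = 8897742.9082
EOQ = sqrt(8897742.9082) = 2982.9085

2982.9085 units


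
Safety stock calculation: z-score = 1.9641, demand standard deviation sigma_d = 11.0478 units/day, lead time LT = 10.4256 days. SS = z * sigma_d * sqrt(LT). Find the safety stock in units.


sqrt(LT) = sqrt(10.4256) = 3.2289
SS = 1.9641 * 11.0478 * 3.2289 = 70.0632

70.0632 units


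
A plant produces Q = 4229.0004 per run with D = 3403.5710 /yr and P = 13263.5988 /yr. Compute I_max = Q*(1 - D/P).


D/P = 0.2566
1 - D/P = 0.7434
I_max = 4229.0004 * 0.7434 = 3143.7970

3143.7970 units


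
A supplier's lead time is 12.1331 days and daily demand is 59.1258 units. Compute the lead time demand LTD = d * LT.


LTD = 59.1258 * 12.1331 = 717.3792

717.3792 units


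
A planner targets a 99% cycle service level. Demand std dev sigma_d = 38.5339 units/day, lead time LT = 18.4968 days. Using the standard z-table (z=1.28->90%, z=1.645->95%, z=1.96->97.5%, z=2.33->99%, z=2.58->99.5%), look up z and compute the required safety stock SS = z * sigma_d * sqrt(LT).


From the table, SL = 99% corresponds to z = 2.33
sqrt(LT) = sqrt(18.4968) = 4.3008
SS = 2.33 * 38.5339 * 4.3008 = 386.1421

386.1421 units


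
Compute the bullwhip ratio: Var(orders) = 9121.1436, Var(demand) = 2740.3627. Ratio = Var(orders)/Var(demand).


BW = 9121.1436 / 2740.3627 = 3.3284

3.3284


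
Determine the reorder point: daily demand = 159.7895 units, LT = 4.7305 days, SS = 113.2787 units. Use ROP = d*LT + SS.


d*LT = 159.7895 * 4.7305 = 755.8842
ROP = 755.8842 + 113.2787 = 869.1629

869.1629 units


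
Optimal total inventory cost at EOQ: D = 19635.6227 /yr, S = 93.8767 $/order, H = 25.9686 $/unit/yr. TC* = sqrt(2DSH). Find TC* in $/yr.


2*D*S*H = 95737267.0345
TC* = sqrt(95737267.0345) = 9784.5422

9784.5422 $/yr


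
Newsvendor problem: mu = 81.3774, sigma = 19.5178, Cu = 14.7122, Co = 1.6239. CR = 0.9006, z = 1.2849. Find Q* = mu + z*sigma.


CR = Cu/(Cu+Co) = 14.7122/(14.7122+1.6239) = 0.9006
z = 1.2849
Q* = 81.3774 + 1.2849 * 19.5178 = 106.4558

106.4558 units


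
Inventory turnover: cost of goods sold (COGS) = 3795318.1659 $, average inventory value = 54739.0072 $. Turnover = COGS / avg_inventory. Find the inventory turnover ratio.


Turnover = 3795318.1659 / 54739.0072 = 69.3348

69.3348


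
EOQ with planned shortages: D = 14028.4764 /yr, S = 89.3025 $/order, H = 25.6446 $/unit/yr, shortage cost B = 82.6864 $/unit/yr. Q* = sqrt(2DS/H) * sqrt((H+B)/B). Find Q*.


sqrt(2DS/H) = 312.5749
sqrt((H+B)/B) = 1.1446
Q* = 312.5749 * 1.1446 = 357.7778

357.7778 units


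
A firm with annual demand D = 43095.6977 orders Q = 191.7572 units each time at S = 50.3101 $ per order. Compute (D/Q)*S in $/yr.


Number of orders = D/Q = 224.7410
Cost = 224.7410 * 50.3101 = 11306.7403

11306.7403 $/yr


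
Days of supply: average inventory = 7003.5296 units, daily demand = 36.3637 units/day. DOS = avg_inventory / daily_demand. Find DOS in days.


DOS = 7003.5296 / 36.3637 = 192.5967

192.5967 days


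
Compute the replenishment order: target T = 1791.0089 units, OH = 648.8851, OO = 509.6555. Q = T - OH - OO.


Inventory position = OH + OO = 648.8851 + 509.6555 = 1158.5406
Q = 1791.0089 - 1158.5406 = 632.4683

632.4683 units


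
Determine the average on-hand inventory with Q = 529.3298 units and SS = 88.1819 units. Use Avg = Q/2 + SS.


Q/2 = 264.6649
Avg = 264.6649 + 88.1819 = 352.8468

352.8468 units


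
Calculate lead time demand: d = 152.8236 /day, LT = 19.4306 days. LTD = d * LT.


LTD = 152.8236 * 19.4306 = 2969.4542

2969.4542 units


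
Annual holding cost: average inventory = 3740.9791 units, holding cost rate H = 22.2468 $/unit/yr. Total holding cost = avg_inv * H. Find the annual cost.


Cost = 3740.9791 * 22.2468 = 83224.8138

83224.8138 $/yr


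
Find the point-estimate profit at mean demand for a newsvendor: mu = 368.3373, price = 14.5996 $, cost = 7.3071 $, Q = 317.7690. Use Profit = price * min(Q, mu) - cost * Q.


Sales at mu = min(317.7690, 368.3373) = 317.7690
Revenue = 14.5996 * 317.7690 = 4639.3003
Total cost = 7.3071 * 317.7690 = 2321.9699
Profit = 4639.3003 - 2321.9699 = 2317.3304

2317.3304 $


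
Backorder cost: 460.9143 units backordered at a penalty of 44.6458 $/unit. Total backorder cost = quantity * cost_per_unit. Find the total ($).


Total = 460.9143 * 44.6458 = 20577.8877

20577.8877 $


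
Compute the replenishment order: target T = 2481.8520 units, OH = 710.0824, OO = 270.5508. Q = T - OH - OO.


Inventory position = OH + OO = 710.0824 + 270.5508 = 980.6332
Q = 2481.8520 - 980.6332 = 1501.2188

1501.2188 units


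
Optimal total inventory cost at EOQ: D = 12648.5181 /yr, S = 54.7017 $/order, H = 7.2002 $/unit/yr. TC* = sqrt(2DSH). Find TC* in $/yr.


2*D*S*H = 9963571.1309
TC* = sqrt(9963571.1309) = 3156.5125

3156.5125 $/yr


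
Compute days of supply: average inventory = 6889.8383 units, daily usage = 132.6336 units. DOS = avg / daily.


DOS = 6889.8383 / 132.6336 = 51.9464

51.9464 days


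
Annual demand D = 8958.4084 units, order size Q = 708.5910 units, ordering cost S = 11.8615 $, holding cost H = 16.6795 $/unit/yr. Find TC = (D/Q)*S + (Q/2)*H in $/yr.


Ordering cost = D*S/Q = 149.9598
Holding cost = Q*H/2 = 5909.4718
TC = 149.9598 + 5909.4718 = 6059.4316

6059.4316 $/yr


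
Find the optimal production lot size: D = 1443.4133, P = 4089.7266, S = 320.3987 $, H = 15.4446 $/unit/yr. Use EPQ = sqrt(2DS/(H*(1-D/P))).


1 - D/P = 1 - 0.3529 = 0.6471
H*(1-D/P) = 9.9936
2DS = 924935.4898
EPQ = sqrt(92552.4235) = 304.2243

304.2243 units


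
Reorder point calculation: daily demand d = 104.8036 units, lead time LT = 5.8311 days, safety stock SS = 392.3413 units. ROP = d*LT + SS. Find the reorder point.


d*LT = 104.8036 * 5.8311 = 611.1203
ROP = 611.1203 + 392.3413 = 1003.4616

1003.4616 units


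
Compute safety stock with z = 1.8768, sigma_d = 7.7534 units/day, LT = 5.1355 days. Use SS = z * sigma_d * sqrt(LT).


sqrt(LT) = sqrt(5.1355) = 2.2662
SS = 1.8768 * 7.7534 * 2.2662 = 32.9763

32.9763 units


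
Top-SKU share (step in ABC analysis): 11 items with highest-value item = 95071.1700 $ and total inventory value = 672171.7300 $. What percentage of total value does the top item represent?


Top item = 95071.1700
Total = 672171.7300
Percentage = 95071.1700 / 672171.7300 * 100 = 14.1439

14.1439%


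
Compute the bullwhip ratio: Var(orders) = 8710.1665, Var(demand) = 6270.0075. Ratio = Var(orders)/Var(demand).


BW = 8710.1665 / 6270.0075 = 1.3892

1.3892


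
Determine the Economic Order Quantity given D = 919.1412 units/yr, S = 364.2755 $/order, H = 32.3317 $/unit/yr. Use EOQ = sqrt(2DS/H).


2*D*S = 2 * 919.1412 * 364.2755 = 669641.2404
2*D*S/H = 20711.6001
EOQ = sqrt(20711.6001) = 143.9153

143.9153 units


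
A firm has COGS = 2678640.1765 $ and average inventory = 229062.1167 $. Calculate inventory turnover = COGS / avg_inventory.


Turnover = 2678640.1765 / 229062.1167 = 11.6939

11.6939


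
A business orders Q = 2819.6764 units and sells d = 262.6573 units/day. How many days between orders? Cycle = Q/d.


Cycle = 2819.6764 / 262.6573 = 10.7352

10.7352 days


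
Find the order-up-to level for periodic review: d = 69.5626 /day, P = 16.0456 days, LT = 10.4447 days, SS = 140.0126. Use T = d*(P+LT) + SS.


P + LT = 26.4903
d*(P+LT) = 69.5626 * 26.4903 = 1842.7341
T = 1842.7341 + 140.0126 = 1982.7467

1982.7467 units


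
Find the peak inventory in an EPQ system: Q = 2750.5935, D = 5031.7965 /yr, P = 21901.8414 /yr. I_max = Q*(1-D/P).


D/P = 0.2297
1 - D/P = 0.7703
I_max = 2750.5935 * 0.7703 = 2118.6637

2118.6637 units


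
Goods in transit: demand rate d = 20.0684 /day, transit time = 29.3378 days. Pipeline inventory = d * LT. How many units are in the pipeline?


Pipeline = 20.0684 * 29.3378 = 588.7627

588.7627 units


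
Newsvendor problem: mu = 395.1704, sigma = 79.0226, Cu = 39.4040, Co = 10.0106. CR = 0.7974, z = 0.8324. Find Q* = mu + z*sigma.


CR = Cu/(Cu+Co) = 39.4040/(39.4040+10.0106) = 0.7974
z = 0.8324
Q* = 395.1704 + 0.8324 * 79.0226 = 460.9488

460.9488 units


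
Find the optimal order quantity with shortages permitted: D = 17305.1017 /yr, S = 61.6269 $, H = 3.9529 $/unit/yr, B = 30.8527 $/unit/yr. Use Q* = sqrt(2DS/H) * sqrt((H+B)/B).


sqrt(2DS/H) = 734.5635
sqrt((H+B)/B) = 1.0621
Q* = 734.5635 * 1.0621 = 780.2024

780.2024 units


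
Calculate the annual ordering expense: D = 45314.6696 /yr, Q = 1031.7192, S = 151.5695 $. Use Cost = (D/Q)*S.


Number of orders = D/Q = 43.9215
Cost = 43.9215 * 151.5695 = 6657.1620

6657.1620 $/yr


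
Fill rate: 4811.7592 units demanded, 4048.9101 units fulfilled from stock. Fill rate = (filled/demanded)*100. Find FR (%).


FR = 4048.9101 / 4811.7592 * 100 = 84.1461

84.1461%


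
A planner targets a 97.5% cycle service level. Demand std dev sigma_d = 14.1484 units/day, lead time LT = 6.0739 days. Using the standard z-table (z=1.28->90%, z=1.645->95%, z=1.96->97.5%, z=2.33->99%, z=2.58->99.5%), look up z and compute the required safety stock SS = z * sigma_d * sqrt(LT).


From the table, SL = 97.5% corresponds to z = 1.96
sqrt(LT) = sqrt(6.0739) = 2.4645
SS = 1.96 * 14.1484 * 2.4645 = 68.3435

68.3435 units


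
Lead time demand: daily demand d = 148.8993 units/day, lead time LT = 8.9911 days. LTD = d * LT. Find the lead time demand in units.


LTD = 148.8993 * 8.9911 = 1338.7685

1338.7685 units


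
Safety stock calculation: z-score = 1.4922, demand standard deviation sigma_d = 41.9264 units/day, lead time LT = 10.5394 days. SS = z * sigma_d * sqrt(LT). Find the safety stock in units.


sqrt(LT) = sqrt(10.5394) = 3.2464
SS = 1.4922 * 41.9264 * 3.2464 = 203.1059

203.1059 units


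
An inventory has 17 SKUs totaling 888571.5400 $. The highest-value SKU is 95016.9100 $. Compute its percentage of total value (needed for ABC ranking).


Top item = 95016.9100
Total = 888571.5400
Percentage = 95016.9100 / 888571.5400 * 100 = 10.6932

10.6932%


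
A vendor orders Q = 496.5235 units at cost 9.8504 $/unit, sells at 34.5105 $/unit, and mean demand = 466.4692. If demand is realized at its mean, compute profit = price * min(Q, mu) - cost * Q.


Sales at mu = min(496.5235, 466.4692) = 466.4692
Revenue = 34.5105 * 466.4692 = 16098.0853
Total cost = 9.8504 * 496.5235 = 4890.9551
Profit = 16098.0853 - 4890.9551 = 11207.1302

11207.1302 $


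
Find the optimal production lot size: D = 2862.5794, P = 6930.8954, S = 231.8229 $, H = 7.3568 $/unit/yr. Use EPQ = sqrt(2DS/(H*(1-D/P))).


1 - D/P = 1 - 0.4130 = 0.5870
H*(1-D/P) = 4.3183
2DS = 1327222.9160
EPQ = sqrt(307347.4314) = 554.3892

554.3892 units


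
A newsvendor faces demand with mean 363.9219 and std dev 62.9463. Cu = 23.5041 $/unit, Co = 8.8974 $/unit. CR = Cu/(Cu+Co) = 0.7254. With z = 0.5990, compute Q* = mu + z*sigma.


CR = Cu/(Cu+Co) = 23.5041/(23.5041+8.8974) = 0.7254
z = 0.5990
Q* = 363.9219 + 0.5990 * 62.9463 = 401.6267

401.6267 units


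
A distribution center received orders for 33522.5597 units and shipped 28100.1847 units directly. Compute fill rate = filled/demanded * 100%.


FR = 28100.1847 / 33522.5597 * 100 = 83.8247

83.8247%


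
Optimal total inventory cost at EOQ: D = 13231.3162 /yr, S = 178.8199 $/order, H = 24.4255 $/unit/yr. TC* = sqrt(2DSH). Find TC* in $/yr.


2*D*S*H = 115582571.9745
TC* = sqrt(115582571.9745) = 10750.9335

10750.9335 $/yr


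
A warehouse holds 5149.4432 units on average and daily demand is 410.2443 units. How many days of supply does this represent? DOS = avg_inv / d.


DOS = 5149.4432 / 410.2443 = 12.5521

12.5521 days


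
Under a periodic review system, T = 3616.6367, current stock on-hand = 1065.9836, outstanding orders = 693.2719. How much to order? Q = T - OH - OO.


Inventory position = OH + OO = 1065.9836 + 693.2719 = 1759.2555
Q = 3616.6367 - 1759.2555 = 1857.3812

1857.3812 units


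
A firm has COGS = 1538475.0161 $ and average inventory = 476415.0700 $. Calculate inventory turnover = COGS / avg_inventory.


Turnover = 1538475.0161 / 476415.0700 = 3.2293

3.2293


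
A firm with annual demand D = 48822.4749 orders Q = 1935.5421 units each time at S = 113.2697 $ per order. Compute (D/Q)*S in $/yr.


Number of orders = D/Q = 25.2242
Cost = 25.2242 * 113.2697 = 2857.1360

2857.1360 $/yr


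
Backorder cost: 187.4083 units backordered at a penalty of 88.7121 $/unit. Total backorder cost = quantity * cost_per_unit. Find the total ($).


Total = 187.4083 * 88.7121 = 16625.3839

16625.3839 $


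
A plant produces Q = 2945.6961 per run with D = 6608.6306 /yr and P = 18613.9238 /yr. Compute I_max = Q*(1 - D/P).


D/P = 0.3550
1 - D/P = 0.6450
I_max = 2945.6961 * 0.6450 = 1899.8652

1899.8652 units


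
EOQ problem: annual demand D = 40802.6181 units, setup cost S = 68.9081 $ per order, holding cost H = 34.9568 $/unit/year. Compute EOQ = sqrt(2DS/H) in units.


2*D*S = 2 * 40802.6181 * 68.9081 = 5623261.7766
2*D*S/H = 160863.1733
EOQ = sqrt(160863.1733) = 401.0775

401.0775 units


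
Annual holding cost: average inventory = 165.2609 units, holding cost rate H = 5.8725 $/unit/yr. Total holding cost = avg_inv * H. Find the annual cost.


Cost = 165.2609 * 5.8725 = 970.4946

970.4946 $/yr


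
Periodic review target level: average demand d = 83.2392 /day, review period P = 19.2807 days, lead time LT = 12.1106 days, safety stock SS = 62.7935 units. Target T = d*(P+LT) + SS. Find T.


P + LT = 31.3913
d*(P+LT) = 83.2392 * 31.3913 = 2612.9867
T = 2612.9867 + 62.7935 = 2675.7802

2675.7802 units


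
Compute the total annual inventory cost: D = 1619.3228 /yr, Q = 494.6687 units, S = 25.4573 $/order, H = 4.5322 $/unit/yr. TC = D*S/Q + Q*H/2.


Ordering cost = D*S/Q = 83.3357
Holding cost = Q*H/2 = 1120.9687
TC = 83.3357 + 1120.9687 = 1204.3045

1204.3045 $/yr


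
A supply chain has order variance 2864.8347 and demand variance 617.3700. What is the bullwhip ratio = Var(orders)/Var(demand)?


BW = 2864.8347 / 617.3700 = 4.6404

4.6404


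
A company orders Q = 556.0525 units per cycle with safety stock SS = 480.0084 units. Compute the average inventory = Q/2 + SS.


Q/2 = 278.0263
Avg = 278.0263 + 480.0084 = 758.0347

758.0347 units


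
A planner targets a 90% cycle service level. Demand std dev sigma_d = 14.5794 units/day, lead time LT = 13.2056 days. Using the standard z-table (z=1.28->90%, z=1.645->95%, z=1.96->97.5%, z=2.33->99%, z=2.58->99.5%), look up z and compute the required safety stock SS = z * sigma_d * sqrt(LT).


From the table, SL = 90% corresponds to z = 1.28
sqrt(LT) = sqrt(13.2056) = 3.6340
SS = 1.28 * 14.5794 * 3.6340 = 67.8155

67.8155 units


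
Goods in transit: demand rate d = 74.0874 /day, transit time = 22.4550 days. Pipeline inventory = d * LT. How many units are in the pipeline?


Pipeline = 74.0874 * 22.4550 = 1663.6326

1663.6326 units


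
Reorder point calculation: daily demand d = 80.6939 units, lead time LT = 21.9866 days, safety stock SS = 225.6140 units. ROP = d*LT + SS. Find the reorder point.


d*LT = 80.6939 * 21.9866 = 1774.1845
ROP = 1774.1845 + 225.6140 = 1999.7985

1999.7985 units


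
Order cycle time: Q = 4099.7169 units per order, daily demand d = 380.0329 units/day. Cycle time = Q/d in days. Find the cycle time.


Cycle = 4099.7169 / 380.0329 = 10.7878

10.7878 days


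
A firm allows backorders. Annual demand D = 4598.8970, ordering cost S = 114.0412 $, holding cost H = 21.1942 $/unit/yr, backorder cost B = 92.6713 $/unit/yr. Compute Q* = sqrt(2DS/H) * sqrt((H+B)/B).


sqrt(2DS/H) = 222.4663
sqrt((H+B)/B) = 1.1085
Q* = 222.4663 * 1.1085 = 246.5969

246.5969 units


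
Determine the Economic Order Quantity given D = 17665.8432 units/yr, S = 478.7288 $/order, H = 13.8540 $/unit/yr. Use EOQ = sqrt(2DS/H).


2*D*S = 2 * 17665.8432 * 478.7288 = 16914295.8322
2*D*S/H = 1220896.1912
EOQ = sqrt(1220896.1912) = 1104.9417

1104.9417 units


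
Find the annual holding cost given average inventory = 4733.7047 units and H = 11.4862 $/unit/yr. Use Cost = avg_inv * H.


Cost = 4733.7047 * 11.4862 = 54372.2789

54372.2789 $/yr


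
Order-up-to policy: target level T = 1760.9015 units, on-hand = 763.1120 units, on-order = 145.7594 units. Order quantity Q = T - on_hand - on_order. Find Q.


Inventory position = OH + OO = 763.1120 + 145.7594 = 908.8714
Q = 1760.9015 - 908.8714 = 852.0301

852.0301 units


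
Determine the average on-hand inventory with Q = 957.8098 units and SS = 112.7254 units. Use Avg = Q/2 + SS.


Q/2 = 478.9049
Avg = 478.9049 + 112.7254 = 591.6303

591.6303 units


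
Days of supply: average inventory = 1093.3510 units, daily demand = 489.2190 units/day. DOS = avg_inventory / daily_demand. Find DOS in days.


DOS = 1093.3510 / 489.2190 = 2.2349

2.2349 days


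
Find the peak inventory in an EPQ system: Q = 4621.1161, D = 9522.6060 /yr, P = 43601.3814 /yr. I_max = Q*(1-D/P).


D/P = 0.2184
1 - D/P = 0.7816
I_max = 4621.1161 * 0.7816 = 3611.8575

3611.8575 units


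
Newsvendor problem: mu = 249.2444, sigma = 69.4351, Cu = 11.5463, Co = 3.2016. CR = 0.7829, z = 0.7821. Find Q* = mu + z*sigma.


CR = Cu/(Cu+Co) = 11.5463/(11.5463+3.2016) = 0.7829
z = 0.7821
Q* = 249.2444 + 0.7821 * 69.4351 = 303.5496

303.5496 units


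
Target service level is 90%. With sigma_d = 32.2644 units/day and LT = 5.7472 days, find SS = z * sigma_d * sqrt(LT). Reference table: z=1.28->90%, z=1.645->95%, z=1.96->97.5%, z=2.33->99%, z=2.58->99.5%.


From the table, SL = 90% corresponds to z = 1.28
sqrt(LT) = sqrt(5.7472) = 2.3973
SS = 1.28 * 32.2644 * 2.3973 = 99.0060

99.0060 units


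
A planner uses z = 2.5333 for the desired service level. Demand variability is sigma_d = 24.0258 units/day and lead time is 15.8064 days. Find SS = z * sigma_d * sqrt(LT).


sqrt(LT) = sqrt(15.8064) = 3.9757
SS = 2.5333 * 24.0258 * 3.9757 = 241.9808

241.9808 units


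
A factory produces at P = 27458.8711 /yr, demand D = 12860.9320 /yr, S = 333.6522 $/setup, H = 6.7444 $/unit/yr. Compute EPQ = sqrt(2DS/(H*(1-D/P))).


1 - D/P = 1 - 0.4684 = 0.5316
H*(1-D/P) = 3.5855
2DS = 8582156.5117
EPQ = sqrt(2393559.5759) = 1547.1133

1547.1133 units


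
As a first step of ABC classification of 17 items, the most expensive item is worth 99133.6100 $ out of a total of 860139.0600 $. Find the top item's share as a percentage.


Top item = 99133.6100
Total = 860139.0600
Percentage = 99133.6100 / 860139.0600 * 100 = 11.5253

11.5253%


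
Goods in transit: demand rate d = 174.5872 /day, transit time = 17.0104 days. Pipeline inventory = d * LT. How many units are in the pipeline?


Pipeline = 174.5872 * 17.0104 = 2969.7981

2969.7981 units


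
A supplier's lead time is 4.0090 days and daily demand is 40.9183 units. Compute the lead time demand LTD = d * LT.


LTD = 40.9183 * 4.0090 = 164.0415

164.0415 units


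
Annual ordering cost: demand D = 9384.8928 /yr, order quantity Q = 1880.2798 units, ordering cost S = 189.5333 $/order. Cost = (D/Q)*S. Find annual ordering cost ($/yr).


Number of orders = D/Q = 4.9912
Cost = 4.9912 * 189.5333 = 946.0027

946.0027 $/yr


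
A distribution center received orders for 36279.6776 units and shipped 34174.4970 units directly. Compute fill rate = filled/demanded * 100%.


FR = 34174.4970 / 36279.6776 * 100 = 94.1974

94.1974%


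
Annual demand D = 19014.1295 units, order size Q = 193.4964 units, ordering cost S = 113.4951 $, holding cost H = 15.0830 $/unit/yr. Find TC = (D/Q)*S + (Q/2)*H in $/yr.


Ordering cost = D*S/Q = 11152.7167
Holding cost = Q*H/2 = 1459.2531
TC = 11152.7167 + 1459.2531 = 12611.9698

12611.9698 $/yr


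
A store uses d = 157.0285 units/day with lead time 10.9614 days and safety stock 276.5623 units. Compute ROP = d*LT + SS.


d*LT = 157.0285 * 10.9614 = 1721.2522
ROP = 1721.2522 + 276.5623 = 1997.8145

1997.8145 units


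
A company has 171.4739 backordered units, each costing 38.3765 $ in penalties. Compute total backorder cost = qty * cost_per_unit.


Total = 171.4739 * 38.3765 = 6580.5681

6580.5681 $


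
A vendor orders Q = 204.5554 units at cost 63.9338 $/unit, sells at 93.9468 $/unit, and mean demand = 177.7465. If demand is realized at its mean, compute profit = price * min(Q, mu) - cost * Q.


Sales at mu = min(204.5554, 177.7465) = 177.7465
Revenue = 93.9468 * 177.7465 = 16698.7149
Total cost = 63.9338 * 204.5554 = 13078.0040
Profit = 16698.7149 - 13078.0040 = 3620.7109

3620.7109 $


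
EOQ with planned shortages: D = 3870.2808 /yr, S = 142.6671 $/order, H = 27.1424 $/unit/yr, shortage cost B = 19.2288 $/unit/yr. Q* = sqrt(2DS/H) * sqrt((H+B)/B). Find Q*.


sqrt(2DS/H) = 201.7084
sqrt((H+B)/B) = 1.5529
Q* = 201.7084 * 1.5529 = 313.2363

313.2363 units


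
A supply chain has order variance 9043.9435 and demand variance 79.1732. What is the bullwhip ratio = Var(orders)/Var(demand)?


BW = 9043.9435 / 79.1732 = 114.2299

114.2299


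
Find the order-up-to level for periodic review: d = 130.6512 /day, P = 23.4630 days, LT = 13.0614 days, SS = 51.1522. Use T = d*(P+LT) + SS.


P + LT = 36.5244
d*(P+LT) = 130.6512 * 36.5244 = 4771.9567
T = 4771.9567 + 51.1522 = 4823.1089

4823.1089 units


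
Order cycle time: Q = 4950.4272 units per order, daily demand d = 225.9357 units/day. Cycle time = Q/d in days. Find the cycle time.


Cycle = 4950.4272 / 225.9357 = 21.9108

21.9108 days


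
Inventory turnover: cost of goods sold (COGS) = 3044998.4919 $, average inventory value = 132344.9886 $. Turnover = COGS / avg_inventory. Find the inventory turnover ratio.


Turnover = 3044998.4919 / 132344.9886 = 23.0080

23.0080


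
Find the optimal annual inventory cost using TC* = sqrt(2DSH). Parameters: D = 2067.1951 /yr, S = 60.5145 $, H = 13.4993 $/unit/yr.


2*D*S*H = 3377397.3693
TC* = sqrt(3377397.3693) = 1837.7697

1837.7697 $/yr


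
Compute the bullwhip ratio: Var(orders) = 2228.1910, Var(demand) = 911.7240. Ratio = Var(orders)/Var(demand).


BW = 2228.1910 / 911.7240 = 2.4439

2.4439


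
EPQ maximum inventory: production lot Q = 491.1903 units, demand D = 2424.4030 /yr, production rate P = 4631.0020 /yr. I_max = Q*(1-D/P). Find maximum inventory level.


D/P = 0.5235
1 - D/P = 0.4765
I_max = 491.1903 * 0.4765 = 234.0444

234.0444 units


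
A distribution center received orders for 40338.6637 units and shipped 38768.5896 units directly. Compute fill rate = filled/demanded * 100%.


FR = 38768.5896 / 40338.6637 * 100 = 96.1078

96.1078%


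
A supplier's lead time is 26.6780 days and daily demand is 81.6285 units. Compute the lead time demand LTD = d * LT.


LTD = 81.6285 * 26.6780 = 2177.6851

2177.6851 units


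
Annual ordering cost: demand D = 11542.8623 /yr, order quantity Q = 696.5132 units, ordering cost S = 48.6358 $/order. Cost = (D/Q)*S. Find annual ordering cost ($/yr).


Number of orders = D/Q = 16.5724
Cost = 16.5724 * 48.6358 = 806.0096

806.0096 $/yr


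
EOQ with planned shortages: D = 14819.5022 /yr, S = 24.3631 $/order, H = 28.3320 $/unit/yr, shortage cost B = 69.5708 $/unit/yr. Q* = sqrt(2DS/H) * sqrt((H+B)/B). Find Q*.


sqrt(2DS/H) = 159.6465
sqrt((H+B)/B) = 1.1863
Q* = 159.6465 * 1.1863 = 189.3841

189.3841 units


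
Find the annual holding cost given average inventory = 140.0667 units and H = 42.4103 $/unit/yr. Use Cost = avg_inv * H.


Cost = 140.0667 * 42.4103 = 5940.2708

5940.2708 $/yr


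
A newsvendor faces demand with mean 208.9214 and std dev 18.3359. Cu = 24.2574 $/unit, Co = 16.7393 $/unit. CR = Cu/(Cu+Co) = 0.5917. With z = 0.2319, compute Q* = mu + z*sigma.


CR = Cu/(Cu+Co) = 24.2574/(24.2574+16.7393) = 0.5917
z = 0.2319
Q* = 208.9214 + 0.2319 * 18.3359 = 213.1735

213.1735 units


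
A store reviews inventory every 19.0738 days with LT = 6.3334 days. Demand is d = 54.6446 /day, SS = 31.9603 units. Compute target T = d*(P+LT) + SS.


P + LT = 25.4072
d*(P+LT) = 54.6446 * 25.4072 = 1388.3663
T = 1388.3663 + 31.9603 = 1420.3266

1420.3266 units


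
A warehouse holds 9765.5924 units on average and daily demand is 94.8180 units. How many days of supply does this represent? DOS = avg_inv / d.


DOS = 9765.5924 / 94.8180 = 102.9930

102.9930 days


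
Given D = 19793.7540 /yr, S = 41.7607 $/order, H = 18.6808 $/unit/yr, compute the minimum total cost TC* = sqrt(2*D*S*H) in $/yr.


2*D*S*H = 30883136.7685
TC* = sqrt(30883136.7685) = 5557.2598

5557.2598 $/yr


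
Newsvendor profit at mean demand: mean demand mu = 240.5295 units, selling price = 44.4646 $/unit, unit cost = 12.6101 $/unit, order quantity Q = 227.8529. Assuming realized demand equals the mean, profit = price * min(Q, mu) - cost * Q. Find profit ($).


Sales at mu = min(227.8529, 240.5295) = 227.8529
Revenue = 44.4646 * 227.8529 = 10131.3881
Total cost = 12.6101 * 227.8529 = 2873.2479
Profit = 10131.3881 - 2873.2479 = 7258.1402

7258.1402 $


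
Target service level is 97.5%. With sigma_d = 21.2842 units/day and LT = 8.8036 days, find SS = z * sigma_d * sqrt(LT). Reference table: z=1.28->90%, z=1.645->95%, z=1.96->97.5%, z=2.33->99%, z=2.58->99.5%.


From the table, SL = 97.5% corresponds to z = 1.96
sqrt(LT) = sqrt(8.8036) = 2.9671
SS = 1.96 * 21.2842 * 2.9671 = 123.7780

123.7780 units


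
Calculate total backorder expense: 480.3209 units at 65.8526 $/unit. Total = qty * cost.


Total = 480.3209 * 65.8526 = 31630.3801

31630.3801 $


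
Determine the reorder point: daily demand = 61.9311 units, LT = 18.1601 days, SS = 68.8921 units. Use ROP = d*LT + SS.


d*LT = 61.9311 * 18.1601 = 1124.6750
ROP = 1124.6750 + 68.8921 = 1193.5671

1193.5671 units


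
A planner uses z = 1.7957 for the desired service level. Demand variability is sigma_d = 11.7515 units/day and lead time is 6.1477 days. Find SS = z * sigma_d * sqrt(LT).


sqrt(LT) = sqrt(6.1477) = 2.4795
SS = 1.7957 * 11.7515 * 2.4795 = 52.3219

52.3219 units


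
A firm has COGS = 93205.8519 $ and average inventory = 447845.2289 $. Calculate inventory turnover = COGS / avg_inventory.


Turnover = 93205.8519 / 447845.2289 = 0.2081

0.2081


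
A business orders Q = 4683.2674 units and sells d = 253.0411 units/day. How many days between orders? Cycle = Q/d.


Cycle = 4683.2674 / 253.0411 = 18.5079

18.5079 days


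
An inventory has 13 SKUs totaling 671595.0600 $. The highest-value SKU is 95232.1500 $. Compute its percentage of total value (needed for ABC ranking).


Top item = 95232.1500
Total = 671595.0600
Percentage = 95232.1500 / 671595.0600 * 100 = 14.1800

14.1800%


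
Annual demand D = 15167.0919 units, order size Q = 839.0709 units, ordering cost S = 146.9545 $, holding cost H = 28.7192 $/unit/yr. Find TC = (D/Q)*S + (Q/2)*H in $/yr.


Ordering cost = D*S/Q = 2656.3577
Holding cost = Q*H/2 = 12048.7225
TC = 2656.3577 + 12048.7225 = 14705.0801

14705.0801 $/yr


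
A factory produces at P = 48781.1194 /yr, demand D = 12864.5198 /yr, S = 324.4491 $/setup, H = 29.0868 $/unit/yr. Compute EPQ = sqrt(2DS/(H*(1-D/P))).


1 - D/P = 1 - 0.2637 = 0.7363
H*(1-D/P) = 21.4161
2DS = 8347763.7421
EPQ = sqrt(389790.0540) = 624.3317

624.3317 units


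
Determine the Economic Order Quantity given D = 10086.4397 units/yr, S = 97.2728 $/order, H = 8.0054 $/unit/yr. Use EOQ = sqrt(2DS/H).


2*D*S = 2 * 10086.4397 * 97.2728 = 1962272.4633
2*D*S/H = 245118.6029
EOQ = sqrt(245118.6029) = 495.0945

495.0945 units


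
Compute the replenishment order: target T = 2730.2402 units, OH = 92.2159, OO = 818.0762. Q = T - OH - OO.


Inventory position = OH + OO = 92.2159 + 818.0762 = 910.2921
Q = 2730.2402 - 910.2921 = 1819.9481

1819.9481 units


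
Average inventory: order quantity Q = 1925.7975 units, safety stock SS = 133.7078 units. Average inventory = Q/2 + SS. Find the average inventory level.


Q/2 = 962.8987
Avg = 962.8987 + 133.7078 = 1096.6065

1096.6065 units


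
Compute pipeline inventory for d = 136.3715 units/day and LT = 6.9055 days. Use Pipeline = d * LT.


Pipeline = 136.3715 * 6.9055 = 941.7134

941.7134 units


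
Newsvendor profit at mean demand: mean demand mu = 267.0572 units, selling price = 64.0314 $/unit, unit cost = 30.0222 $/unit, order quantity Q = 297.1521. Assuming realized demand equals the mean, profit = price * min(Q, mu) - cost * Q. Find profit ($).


Sales at mu = min(297.1521, 267.0572) = 267.0572
Revenue = 64.0314 * 267.0572 = 17100.0464
Total cost = 30.0222 * 297.1521 = 8921.1598
Profit = 17100.0464 - 8921.1598 = 8178.8866

8178.8866 $


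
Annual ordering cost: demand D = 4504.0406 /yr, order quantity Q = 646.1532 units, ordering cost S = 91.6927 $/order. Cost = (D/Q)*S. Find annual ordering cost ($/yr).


Number of orders = D/Q = 6.9705
Cost = 6.9705 * 91.6927 = 639.1482

639.1482 $/yr


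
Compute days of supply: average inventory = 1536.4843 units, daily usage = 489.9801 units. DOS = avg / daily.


DOS = 1536.4843 / 489.9801 = 3.1358

3.1358 days


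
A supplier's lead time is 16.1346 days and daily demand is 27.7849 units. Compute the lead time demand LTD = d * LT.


LTD = 27.7849 * 16.1346 = 448.2982

448.2982 units


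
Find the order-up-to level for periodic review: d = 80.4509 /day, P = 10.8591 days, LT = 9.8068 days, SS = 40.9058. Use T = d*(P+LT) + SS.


P + LT = 20.6659
d*(P+LT) = 80.4509 * 20.6659 = 1662.5903
T = 1662.5903 + 40.9058 = 1703.4961

1703.4961 units


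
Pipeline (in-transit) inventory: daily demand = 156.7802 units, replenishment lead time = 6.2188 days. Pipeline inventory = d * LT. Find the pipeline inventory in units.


Pipeline = 156.7802 * 6.2188 = 974.9847

974.9847 units


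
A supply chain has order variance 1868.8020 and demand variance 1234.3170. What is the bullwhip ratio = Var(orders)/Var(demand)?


BW = 1868.8020 / 1234.3170 = 1.5140

1.5140


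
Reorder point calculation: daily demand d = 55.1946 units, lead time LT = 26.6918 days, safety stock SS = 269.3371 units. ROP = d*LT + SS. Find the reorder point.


d*LT = 55.1946 * 26.6918 = 1473.2432
ROP = 1473.2432 + 269.3371 = 1742.5803

1742.5803 units


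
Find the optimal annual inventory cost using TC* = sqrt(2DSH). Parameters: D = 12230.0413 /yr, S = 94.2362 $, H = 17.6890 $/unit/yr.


2*D*S*H = 40773591.3980
TC* = sqrt(40773591.3980) = 6385.4202

6385.4202 $/yr


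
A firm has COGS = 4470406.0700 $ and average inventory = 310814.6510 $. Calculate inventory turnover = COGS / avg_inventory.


Turnover = 4470406.0700 / 310814.6510 = 14.3829

14.3829


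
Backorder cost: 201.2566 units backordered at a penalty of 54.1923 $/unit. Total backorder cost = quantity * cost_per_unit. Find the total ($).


Total = 201.2566 * 54.1923 = 10906.5580

10906.5580 $


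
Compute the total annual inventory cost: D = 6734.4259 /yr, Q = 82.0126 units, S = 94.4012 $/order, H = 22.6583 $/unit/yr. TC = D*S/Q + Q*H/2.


Ordering cost = D*S/Q = 7751.7099
Holding cost = Q*H/2 = 929.1330
TC = 7751.7099 + 929.1330 = 8680.8430

8680.8430 $/yr


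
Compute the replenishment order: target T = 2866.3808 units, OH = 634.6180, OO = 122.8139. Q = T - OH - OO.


Inventory position = OH + OO = 634.6180 + 122.8139 = 757.4319
Q = 2866.3808 - 757.4319 = 2108.9489

2108.9489 units


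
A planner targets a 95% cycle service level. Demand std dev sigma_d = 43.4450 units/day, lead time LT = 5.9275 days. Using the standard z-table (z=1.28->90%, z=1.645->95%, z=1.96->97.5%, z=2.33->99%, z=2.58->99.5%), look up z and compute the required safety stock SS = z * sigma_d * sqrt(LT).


From the table, SL = 95% corresponds to z = 1.645
sqrt(LT) = sqrt(5.9275) = 2.4346
SS = 1.645 * 43.4450 * 2.4346 = 173.9969

173.9969 units


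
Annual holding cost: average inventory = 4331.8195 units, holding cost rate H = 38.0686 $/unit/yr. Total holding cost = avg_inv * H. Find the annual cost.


Cost = 4331.8195 * 38.0686 = 164906.3038

164906.3038 $/yr


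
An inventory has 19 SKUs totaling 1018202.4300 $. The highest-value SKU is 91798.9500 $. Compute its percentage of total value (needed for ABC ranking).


Top item = 91798.9500
Total = 1018202.4300
Percentage = 91798.9500 / 1018202.4300 * 100 = 9.0158

9.0158%


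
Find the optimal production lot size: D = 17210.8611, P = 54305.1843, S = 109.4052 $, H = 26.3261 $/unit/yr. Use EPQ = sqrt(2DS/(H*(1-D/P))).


1 - D/P = 1 - 0.3169 = 0.6831
H*(1-D/P) = 17.9826
2DS = 3765915.4016
EPQ = sqrt(209419.8641) = 457.6242

457.6242 units


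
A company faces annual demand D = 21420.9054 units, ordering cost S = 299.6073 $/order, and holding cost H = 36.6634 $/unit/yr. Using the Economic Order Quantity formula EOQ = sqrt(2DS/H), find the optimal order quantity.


2*D*S = 2 * 21420.9054 * 299.6073 = 12835719.2609
2*D*S/H = 350096.2611
EOQ = sqrt(350096.2611) = 591.6893

591.6893 units


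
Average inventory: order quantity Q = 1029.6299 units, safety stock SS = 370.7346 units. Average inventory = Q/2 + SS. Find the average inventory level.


Q/2 = 514.8149
Avg = 514.8149 + 370.7346 = 885.5495

885.5495 units


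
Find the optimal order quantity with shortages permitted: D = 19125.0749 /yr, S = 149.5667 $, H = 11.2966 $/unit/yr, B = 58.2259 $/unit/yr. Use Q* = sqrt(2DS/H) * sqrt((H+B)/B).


sqrt(2DS/H) = 711.6397
sqrt((H+B)/B) = 1.0927
Q* = 711.6397 * 1.0927 = 777.6152

777.6152 units


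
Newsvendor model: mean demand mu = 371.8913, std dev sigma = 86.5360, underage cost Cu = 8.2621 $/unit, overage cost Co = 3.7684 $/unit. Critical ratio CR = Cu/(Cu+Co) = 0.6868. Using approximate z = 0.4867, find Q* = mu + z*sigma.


CR = Cu/(Cu+Co) = 8.2621/(8.2621+3.7684) = 0.6868
z = 0.4867
Q* = 371.8913 + 0.4867 * 86.5360 = 414.0084

414.0084 units


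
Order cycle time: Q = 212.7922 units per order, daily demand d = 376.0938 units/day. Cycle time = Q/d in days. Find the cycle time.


Cycle = 212.7922 / 376.0938 = 0.5658

0.5658 days


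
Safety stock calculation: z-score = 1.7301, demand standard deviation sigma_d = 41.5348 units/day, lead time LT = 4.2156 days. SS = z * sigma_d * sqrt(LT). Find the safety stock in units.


sqrt(LT) = sqrt(4.2156) = 2.0532
SS = 1.7301 * 41.5348 * 2.0532 = 147.5411

147.5411 units


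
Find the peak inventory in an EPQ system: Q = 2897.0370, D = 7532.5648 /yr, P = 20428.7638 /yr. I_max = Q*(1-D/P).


D/P = 0.3687
1 - D/P = 0.6313
I_max = 2897.0370 * 0.6313 = 1828.8314

1828.8314 units


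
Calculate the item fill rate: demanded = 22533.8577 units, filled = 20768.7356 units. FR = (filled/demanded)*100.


FR = 20768.7356 / 22533.8577 * 100 = 92.1668

92.1668%


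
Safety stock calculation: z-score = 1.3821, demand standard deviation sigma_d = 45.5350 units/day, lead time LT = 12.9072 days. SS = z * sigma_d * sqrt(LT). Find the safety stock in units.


sqrt(LT) = sqrt(12.9072) = 3.5927
SS = 1.3821 * 45.5350 * 3.5927 = 226.1001

226.1001 units


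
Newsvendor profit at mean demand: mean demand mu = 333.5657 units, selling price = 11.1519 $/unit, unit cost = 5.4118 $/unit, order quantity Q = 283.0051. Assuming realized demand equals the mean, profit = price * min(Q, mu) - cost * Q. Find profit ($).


Sales at mu = min(283.0051, 333.5657) = 283.0051
Revenue = 11.1519 * 283.0051 = 3156.0446
Total cost = 5.4118 * 283.0051 = 1531.5670
Profit = 3156.0446 - 1531.5670 = 1624.4776

1624.4776 $


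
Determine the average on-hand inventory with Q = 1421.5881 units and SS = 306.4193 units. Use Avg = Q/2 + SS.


Q/2 = 710.7940
Avg = 710.7940 + 306.4193 = 1017.2133

1017.2133 units


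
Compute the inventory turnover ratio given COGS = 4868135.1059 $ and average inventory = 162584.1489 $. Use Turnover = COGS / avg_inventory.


Turnover = 4868135.1059 / 162584.1489 = 29.9422

29.9422


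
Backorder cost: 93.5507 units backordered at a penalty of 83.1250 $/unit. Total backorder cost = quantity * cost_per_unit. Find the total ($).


Total = 93.5507 * 83.1250 = 7776.4019

7776.4019 $


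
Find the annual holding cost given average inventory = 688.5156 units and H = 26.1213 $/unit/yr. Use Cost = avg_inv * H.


Cost = 688.5156 * 26.1213 = 17984.9225

17984.9225 $/yr


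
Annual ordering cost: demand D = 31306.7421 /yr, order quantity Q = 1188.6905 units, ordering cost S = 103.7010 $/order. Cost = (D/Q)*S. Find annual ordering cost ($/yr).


Number of orders = D/Q = 26.3372
Cost = 26.3372 * 103.7010 = 2731.1907

2731.1907 $/yr


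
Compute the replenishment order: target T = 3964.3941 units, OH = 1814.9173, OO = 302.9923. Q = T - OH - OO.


Inventory position = OH + OO = 1814.9173 + 302.9923 = 2117.9096
Q = 3964.3941 - 2117.9096 = 1846.4845

1846.4845 units


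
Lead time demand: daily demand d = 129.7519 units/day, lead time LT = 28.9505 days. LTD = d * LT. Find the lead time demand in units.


LTD = 129.7519 * 28.9505 = 3756.3824

3756.3824 units


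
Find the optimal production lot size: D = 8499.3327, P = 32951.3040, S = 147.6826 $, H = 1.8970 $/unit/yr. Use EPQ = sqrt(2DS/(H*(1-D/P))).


1 - D/P = 1 - 0.2579 = 0.7421
H*(1-D/P) = 1.4077
2DS = 2510407.1028
EPQ = sqrt(1783345.7561) = 1335.4197

1335.4197 units


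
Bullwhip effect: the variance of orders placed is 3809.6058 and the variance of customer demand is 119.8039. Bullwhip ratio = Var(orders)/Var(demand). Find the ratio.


BW = 3809.6058 / 119.8039 = 31.7987

31.7987
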